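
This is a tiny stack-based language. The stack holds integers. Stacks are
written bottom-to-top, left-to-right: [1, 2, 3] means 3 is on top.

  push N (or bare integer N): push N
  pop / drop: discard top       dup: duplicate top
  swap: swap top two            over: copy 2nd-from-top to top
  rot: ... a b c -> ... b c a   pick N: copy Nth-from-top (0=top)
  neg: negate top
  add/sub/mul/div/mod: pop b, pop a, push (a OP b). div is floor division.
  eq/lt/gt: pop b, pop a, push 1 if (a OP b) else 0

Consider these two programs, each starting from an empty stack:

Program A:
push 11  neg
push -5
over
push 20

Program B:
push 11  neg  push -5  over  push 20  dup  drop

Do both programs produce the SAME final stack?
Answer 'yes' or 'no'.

Program A trace:
  After 'push 11': [11]
  After 'neg': [-11]
  After 'push -5': [-11, -5]
  After 'over': [-11, -5, -11]
  After 'push 20': [-11, -5, -11, 20]
Program A final stack: [-11, -5, -11, 20]

Program B trace:
  After 'push 11': [11]
  After 'neg': [-11]
  After 'push -5': [-11, -5]
  After 'over': [-11, -5, -11]
  After 'push 20': [-11, -5, -11, 20]
  After 'dup': [-11, -5, -11, 20, 20]
  After 'drop': [-11, -5, -11, 20]
Program B final stack: [-11, -5, -11, 20]
Same: yes

Answer: yes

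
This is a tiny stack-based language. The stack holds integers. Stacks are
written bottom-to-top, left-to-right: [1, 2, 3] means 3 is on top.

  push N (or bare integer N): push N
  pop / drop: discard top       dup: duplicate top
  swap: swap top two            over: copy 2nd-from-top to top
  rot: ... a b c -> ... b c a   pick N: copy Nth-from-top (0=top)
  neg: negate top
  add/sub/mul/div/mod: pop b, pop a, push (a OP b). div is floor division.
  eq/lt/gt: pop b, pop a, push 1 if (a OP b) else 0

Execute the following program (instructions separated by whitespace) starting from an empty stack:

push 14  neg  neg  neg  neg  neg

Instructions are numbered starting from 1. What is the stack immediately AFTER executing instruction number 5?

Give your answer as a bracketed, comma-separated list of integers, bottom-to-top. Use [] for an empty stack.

Answer: [14]

Derivation:
Step 1 ('push 14'): [14]
Step 2 ('neg'): [-14]
Step 3 ('neg'): [14]
Step 4 ('neg'): [-14]
Step 5 ('neg'): [14]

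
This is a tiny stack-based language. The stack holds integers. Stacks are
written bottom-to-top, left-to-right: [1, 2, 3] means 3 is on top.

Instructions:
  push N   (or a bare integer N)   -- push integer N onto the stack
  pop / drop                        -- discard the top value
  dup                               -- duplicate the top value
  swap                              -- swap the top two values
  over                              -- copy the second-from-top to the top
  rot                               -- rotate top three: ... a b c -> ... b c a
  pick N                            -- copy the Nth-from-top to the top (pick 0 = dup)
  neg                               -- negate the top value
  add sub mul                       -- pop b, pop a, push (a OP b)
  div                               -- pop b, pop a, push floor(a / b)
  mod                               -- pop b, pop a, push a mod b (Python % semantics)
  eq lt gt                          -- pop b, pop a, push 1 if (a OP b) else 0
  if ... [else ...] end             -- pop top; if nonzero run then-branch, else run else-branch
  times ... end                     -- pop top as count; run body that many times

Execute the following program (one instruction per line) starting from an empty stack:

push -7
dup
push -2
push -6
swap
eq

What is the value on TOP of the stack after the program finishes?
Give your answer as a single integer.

Answer: 0

Derivation:
After 'push -7': [-7]
After 'dup': [-7, -7]
After 'push -2': [-7, -7, -2]
After 'push -6': [-7, -7, -2, -6]
After 'swap': [-7, -7, -6, -2]
After 'eq': [-7, -7, 0]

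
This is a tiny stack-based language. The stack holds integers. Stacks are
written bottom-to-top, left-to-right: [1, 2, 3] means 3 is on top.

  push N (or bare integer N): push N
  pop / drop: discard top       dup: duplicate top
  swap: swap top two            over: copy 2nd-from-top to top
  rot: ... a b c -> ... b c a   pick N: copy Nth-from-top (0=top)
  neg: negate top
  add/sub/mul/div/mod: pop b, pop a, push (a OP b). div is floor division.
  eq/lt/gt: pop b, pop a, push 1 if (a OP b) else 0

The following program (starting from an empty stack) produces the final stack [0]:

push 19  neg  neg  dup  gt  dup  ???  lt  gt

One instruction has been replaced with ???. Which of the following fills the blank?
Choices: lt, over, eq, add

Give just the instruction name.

Answer: over

Derivation:
Stack before ???: [0, 0]
Stack after ???:  [0, 0, 0]
Checking each choice:
  lt: stack underflow (need 2, have 1)
  over: MATCH
  eq: stack underflow (need 2, have 1)
  add: stack underflow (need 2, have 1)


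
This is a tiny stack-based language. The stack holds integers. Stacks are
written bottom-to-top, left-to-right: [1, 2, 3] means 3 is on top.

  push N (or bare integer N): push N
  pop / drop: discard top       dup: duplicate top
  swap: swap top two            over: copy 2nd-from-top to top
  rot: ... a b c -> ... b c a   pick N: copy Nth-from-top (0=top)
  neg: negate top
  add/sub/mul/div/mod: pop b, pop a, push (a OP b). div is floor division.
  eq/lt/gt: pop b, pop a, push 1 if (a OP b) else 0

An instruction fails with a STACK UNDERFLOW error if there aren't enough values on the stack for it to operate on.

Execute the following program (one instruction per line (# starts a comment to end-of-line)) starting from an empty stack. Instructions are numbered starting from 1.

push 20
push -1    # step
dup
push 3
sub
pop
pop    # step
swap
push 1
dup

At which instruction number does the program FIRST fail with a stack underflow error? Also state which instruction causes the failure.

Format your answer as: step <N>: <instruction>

Answer: step 8: swap

Derivation:
Step 1 ('push 20'): stack = [20], depth = 1
Step 2 ('push -1'): stack = [20, -1], depth = 2
Step 3 ('dup'): stack = [20, -1, -1], depth = 3
Step 4 ('push 3'): stack = [20, -1, -1, 3], depth = 4
Step 5 ('sub'): stack = [20, -1, -4], depth = 3
Step 6 ('pop'): stack = [20, -1], depth = 2
Step 7 ('pop'): stack = [20], depth = 1
Step 8 ('swap'): needs 2 value(s) but depth is 1 — STACK UNDERFLOW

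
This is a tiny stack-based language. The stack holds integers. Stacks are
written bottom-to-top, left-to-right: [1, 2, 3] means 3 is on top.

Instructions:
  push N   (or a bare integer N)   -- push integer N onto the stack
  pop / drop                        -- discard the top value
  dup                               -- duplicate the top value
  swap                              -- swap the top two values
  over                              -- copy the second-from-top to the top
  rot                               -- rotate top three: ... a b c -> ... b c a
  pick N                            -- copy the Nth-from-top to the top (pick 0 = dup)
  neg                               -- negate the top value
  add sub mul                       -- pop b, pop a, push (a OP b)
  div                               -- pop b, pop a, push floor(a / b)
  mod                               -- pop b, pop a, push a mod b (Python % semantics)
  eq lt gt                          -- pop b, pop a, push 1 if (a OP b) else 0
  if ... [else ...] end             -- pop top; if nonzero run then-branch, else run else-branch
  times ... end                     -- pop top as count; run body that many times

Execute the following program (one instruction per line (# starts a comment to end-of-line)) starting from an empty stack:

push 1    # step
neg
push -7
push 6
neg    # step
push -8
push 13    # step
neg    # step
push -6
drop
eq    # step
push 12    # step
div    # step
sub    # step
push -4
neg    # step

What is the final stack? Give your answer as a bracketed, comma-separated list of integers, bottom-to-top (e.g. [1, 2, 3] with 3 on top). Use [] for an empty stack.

After 'push 1': [1]
After 'neg': [-1]
After 'push -7': [-1, -7]
After 'push 6': [-1, -7, 6]
After 'neg': [-1, -7, -6]
After 'push -8': [-1, -7, -6, -8]
After 'push 13': [-1, -7, -6, -8, 13]
After 'neg': [-1, -7, -6, -8, -13]
After 'push -6': [-1, -7, -6, -8, -13, -6]
After 'drop': [-1, -7, -6, -8, -13]
After 'eq': [-1, -7, -6, 0]
After 'push 12': [-1, -7, -6, 0, 12]
After 'div': [-1, -7, -6, 0]
After 'sub': [-1, -7, -6]
After 'push -4': [-1, -7, -6, -4]
After 'neg': [-1, -7, -6, 4]

Answer: [-1, -7, -6, 4]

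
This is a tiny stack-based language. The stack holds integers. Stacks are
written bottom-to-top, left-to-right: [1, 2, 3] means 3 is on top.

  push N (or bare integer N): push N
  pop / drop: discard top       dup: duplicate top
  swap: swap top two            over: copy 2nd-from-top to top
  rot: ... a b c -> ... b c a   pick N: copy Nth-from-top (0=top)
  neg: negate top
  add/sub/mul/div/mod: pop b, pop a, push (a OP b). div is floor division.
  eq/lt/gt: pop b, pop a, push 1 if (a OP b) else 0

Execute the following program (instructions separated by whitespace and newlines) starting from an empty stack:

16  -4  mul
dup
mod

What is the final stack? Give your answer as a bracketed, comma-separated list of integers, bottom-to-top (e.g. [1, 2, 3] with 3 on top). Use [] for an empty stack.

Answer: [0]

Derivation:
After 'push 16': [16]
After 'push -4': [16, -4]
After 'mul': [-64]
After 'dup': [-64, -64]
After 'mod': [0]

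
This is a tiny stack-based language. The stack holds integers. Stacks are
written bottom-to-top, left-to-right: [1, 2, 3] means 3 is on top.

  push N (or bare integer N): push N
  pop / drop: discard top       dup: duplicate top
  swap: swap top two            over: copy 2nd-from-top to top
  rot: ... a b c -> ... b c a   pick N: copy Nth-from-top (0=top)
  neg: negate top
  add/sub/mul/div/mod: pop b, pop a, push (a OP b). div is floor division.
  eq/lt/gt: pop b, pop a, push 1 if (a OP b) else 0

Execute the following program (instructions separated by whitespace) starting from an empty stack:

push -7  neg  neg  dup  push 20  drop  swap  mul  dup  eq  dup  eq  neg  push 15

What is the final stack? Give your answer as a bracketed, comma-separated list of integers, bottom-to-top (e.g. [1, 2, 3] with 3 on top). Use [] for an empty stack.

Answer: [-1, 15]

Derivation:
After 'push -7': [-7]
After 'neg': [7]
After 'neg': [-7]
After 'dup': [-7, -7]
After 'push 20': [-7, -7, 20]
After 'drop': [-7, -7]
After 'swap': [-7, -7]
After 'mul': [49]
After 'dup': [49, 49]
After 'eq': [1]
After 'dup': [1, 1]
After 'eq': [1]
After 'neg': [-1]
After 'push 15': [-1, 15]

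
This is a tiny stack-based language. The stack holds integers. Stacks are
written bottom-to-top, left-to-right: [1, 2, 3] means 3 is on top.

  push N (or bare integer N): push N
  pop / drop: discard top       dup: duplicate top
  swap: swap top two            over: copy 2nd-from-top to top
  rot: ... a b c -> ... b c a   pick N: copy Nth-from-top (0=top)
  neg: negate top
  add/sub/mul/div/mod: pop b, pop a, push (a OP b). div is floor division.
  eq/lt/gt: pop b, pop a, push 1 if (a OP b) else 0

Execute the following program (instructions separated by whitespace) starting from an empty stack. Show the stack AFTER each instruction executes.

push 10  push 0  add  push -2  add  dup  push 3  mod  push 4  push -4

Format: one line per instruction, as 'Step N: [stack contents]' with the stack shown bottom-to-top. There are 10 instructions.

Step 1: [10]
Step 2: [10, 0]
Step 3: [10]
Step 4: [10, -2]
Step 5: [8]
Step 6: [8, 8]
Step 7: [8, 8, 3]
Step 8: [8, 2]
Step 9: [8, 2, 4]
Step 10: [8, 2, 4, -4]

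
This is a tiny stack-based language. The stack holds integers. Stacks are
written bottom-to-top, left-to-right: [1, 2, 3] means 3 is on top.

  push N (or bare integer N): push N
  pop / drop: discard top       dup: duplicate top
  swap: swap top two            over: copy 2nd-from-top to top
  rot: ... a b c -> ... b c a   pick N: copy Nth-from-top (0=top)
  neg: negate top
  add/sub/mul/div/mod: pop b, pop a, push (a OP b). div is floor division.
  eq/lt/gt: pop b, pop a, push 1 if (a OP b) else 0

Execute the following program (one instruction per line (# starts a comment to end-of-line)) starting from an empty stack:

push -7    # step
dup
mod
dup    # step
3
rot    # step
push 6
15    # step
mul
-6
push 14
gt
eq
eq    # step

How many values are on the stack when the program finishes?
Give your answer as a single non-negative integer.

Answer: 3

Derivation:
After 'push -7': stack = [-7] (depth 1)
After 'dup': stack = [-7, -7] (depth 2)
After 'mod': stack = [0] (depth 1)
After 'dup': stack = [0, 0] (depth 2)
After 'push 3': stack = [0, 0, 3] (depth 3)
After 'rot': stack = [0, 3, 0] (depth 3)
After 'push 6': stack = [0, 3, 0, 6] (depth 4)
After 'push 15': stack = [0, 3, 0, 6, 15] (depth 5)
After 'mul': stack = [0, 3, 0, 90] (depth 4)
After 'push -6': stack = [0, 3, 0, 90, -6] (depth 5)
After 'push 14': stack = [0, 3, 0, 90, -6, 14] (depth 6)
After 'gt': stack = [0, 3, 0, 90, 0] (depth 5)
After 'eq': stack = [0, 3, 0, 0] (depth 4)
After 'eq': stack = [0, 3, 1] (depth 3)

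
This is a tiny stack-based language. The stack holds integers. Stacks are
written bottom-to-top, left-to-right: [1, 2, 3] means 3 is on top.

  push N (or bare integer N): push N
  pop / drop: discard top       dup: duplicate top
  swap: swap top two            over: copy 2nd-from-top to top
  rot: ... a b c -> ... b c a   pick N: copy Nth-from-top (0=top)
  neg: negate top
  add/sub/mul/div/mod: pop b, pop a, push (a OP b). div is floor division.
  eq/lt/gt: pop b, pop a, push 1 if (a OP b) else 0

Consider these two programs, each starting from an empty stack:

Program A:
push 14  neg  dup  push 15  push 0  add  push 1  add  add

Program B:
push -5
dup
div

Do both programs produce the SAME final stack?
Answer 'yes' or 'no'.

Program A trace:
  After 'push 14': [14]
  After 'neg': [-14]
  After 'dup': [-14, -14]
  After 'push 15': [-14, -14, 15]
  After 'push 0': [-14, -14, 15, 0]
  After 'add': [-14, -14, 15]
  After 'push 1': [-14, -14, 15, 1]
  After 'add': [-14, -14, 16]
  After 'add': [-14, 2]
Program A final stack: [-14, 2]

Program B trace:
  After 'push -5': [-5]
  After 'dup': [-5, -5]
  After 'div': [1]
Program B final stack: [1]
Same: no

Answer: no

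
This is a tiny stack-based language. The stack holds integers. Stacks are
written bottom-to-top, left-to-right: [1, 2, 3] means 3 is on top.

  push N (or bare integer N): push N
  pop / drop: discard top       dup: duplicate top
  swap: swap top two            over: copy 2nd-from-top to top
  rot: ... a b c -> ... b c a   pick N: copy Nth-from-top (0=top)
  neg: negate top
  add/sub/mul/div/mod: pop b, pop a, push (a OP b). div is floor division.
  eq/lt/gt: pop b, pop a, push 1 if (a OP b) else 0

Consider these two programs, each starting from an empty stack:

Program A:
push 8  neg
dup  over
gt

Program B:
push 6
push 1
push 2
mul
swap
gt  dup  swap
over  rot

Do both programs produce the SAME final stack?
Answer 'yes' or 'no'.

Answer: no

Derivation:
Program A trace:
  After 'push 8': [8]
  After 'neg': [-8]
  After 'dup': [-8, -8]
  After 'over': [-8, -8, -8]
  After 'gt': [-8, 0]
Program A final stack: [-8, 0]

Program B trace:
  After 'push 6': [6]
  After 'push 1': [6, 1]
  After 'push 2': [6, 1, 2]
  After 'mul': [6, 2]
  After 'swap': [2, 6]
  After 'gt': [0]
  After 'dup': [0, 0]
  After 'swap': [0, 0]
  After 'over': [0, 0, 0]
  After 'rot': [0, 0, 0]
Program B final stack: [0, 0, 0]
Same: no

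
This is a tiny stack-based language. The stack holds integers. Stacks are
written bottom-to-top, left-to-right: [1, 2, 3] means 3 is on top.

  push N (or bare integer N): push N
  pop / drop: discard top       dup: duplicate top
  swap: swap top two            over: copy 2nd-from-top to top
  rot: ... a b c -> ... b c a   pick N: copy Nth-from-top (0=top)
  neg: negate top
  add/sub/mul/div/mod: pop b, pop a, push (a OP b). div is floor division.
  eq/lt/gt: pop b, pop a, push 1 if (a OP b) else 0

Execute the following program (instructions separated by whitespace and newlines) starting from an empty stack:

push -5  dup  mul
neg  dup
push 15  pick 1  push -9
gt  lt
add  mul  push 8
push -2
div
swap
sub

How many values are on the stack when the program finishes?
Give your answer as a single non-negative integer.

After 'push -5': stack = [-5] (depth 1)
After 'dup': stack = [-5, -5] (depth 2)
After 'mul': stack = [25] (depth 1)
After 'neg': stack = [-25] (depth 1)
After 'dup': stack = [-25, -25] (depth 2)
After 'push 15': stack = [-25, -25, 15] (depth 3)
After 'pick 1': stack = [-25, -25, 15, -25] (depth 4)
After 'push -9': stack = [-25, -25, 15, -25, -9] (depth 5)
After 'gt': stack = [-25, -25, 15, 0] (depth 4)
After 'lt': stack = [-25, -25, 0] (depth 3)
After 'add': stack = [-25, -25] (depth 2)
After 'mul': stack = [625] (depth 1)
After 'push 8': stack = [625, 8] (depth 2)
After 'push -2': stack = [625, 8, -2] (depth 3)
After 'div': stack = [625, -4] (depth 2)
After 'swap': stack = [-4, 625] (depth 2)
After 'sub': stack = [-629] (depth 1)

Answer: 1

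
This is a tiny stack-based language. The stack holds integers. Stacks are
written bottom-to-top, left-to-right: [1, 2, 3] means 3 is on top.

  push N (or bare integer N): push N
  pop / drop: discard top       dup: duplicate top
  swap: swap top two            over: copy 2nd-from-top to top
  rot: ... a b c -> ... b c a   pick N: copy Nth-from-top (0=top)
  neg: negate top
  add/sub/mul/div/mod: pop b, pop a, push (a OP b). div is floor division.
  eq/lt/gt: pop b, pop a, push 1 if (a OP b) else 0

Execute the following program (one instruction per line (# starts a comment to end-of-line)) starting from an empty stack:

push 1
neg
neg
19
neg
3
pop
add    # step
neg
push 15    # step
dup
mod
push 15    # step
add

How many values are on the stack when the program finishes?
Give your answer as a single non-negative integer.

Answer: 2

Derivation:
After 'push 1': stack = [1] (depth 1)
After 'neg': stack = [-1] (depth 1)
After 'neg': stack = [1] (depth 1)
After 'push 19': stack = [1, 19] (depth 2)
After 'neg': stack = [1, -19] (depth 2)
After 'push 3': stack = [1, -19, 3] (depth 3)
After 'pop': stack = [1, -19] (depth 2)
After 'add': stack = [-18] (depth 1)
After 'neg': stack = [18] (depth 1)
After 'push 15': stack = [18, 15] (depth 2)
After 'dup': stack = [18, 15, 15] (depth 3)
After 'mod': stack = [18, 0] (depth 2)
After 'push 15': stack = [18, 0, 15] (depth 3)
After 'add': stack = [18, 15] (depth 2)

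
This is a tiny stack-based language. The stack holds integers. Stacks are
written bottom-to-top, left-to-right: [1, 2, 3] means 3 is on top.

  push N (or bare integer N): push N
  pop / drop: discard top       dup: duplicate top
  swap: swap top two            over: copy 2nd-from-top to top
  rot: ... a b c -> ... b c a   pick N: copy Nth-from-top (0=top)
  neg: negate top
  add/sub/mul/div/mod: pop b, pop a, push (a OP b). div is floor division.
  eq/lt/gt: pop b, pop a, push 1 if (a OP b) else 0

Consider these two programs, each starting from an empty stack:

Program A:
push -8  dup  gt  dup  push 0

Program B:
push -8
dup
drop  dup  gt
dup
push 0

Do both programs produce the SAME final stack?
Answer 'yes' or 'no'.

Program A trace:
  After 'push -8': [-8]
  After 'dup': [-8, -8]
  After 'gt': [0]
  After 'dup': [0, 0]
  After 'push 0': [0, 0, 0]
Program A final stack: [0, 0, 0]

Program B trace:
  After 'push -8': [-8]
  After 'dup': [-8, -8]
  After 'drop': [-8]
  After 'dup': [-8, -8]
  After 'gt': [0]
  After 'dup': [0, 0]
  After 'push 0': [0, 0, 0]
Program B final stack: [0, 0, 0]
Same: yes

Answer: yes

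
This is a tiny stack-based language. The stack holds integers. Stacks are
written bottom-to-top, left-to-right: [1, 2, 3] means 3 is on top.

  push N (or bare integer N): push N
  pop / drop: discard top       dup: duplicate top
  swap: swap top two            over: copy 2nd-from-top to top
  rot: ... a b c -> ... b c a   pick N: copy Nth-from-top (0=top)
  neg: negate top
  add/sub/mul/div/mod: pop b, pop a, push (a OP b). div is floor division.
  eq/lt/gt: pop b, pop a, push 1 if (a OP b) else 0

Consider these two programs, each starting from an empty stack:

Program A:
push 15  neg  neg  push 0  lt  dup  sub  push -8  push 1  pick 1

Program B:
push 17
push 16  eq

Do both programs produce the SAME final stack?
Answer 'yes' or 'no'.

Program A trace:
  After 'push 15': [15]
  After 'neg': [-15]
  After 'neg': [15]
  After 'push 0': [15, 0]
  After 'lt': [0]
  After 'dup': [0, 0]
  After 'sub': [0]
  After 'push -8': [0, -8]
  After 'push 1': [0, -8, 1]
  After 'pick 1': [0, -8, 1, -8]
Program A final stack: [0, -8, 1, -8]

Program B trace:
  After 'push 17': [17]
  After 'push 16': [17, 16]
  After 'eq': [0]
Program B final stack: [0]
Same: no

Answer: no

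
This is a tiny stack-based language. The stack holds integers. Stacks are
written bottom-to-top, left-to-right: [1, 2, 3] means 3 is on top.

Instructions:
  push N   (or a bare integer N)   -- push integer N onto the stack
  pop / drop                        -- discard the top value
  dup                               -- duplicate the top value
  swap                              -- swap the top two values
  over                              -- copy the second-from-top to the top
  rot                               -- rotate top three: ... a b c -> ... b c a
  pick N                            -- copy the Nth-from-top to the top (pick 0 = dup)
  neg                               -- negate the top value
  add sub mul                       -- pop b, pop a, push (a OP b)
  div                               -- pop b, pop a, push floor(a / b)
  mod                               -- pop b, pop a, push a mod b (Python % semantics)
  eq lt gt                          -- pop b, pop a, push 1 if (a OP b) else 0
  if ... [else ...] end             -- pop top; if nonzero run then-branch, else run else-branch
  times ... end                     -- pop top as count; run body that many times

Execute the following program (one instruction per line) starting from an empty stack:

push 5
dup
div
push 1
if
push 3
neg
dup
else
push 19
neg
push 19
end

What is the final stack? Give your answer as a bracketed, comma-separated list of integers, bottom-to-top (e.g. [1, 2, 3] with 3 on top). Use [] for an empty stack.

Answer: [1, -3, -3]

Derivation:
After 'push 5': [5]
After 'dup': [5, 5]
After 'div': [1]
After 'push 1': [1, 1]
After 'if': [1]
After 'push 3': [1, 3]
After 'neg': [1, -3]
After 'dup': [1, -3, -3]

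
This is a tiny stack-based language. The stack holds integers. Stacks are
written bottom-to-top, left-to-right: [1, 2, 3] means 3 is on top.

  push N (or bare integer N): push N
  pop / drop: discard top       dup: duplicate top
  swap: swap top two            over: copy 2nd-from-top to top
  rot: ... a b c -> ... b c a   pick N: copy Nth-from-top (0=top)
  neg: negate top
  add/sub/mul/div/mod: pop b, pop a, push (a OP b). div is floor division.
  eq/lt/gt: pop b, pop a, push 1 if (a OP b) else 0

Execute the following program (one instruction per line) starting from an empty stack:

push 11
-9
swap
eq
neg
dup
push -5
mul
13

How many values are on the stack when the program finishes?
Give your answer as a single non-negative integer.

Answer: 3

Derivation:
After 'push 11': stack = [11] (depth 1)
After 'push -9': stack = [11, -9] (depth 2)
After 'swap': stack = [-9, 11] (depth 2)
After 'eq': stack = [0] (depth 1)
After 'neg': stack = [0] (depth 1)
After 'dup': stack = [0, 0] (depth 2)
After 'push -5': stack = [0, 0, -5] (depth 3)
After 'mul': stack = [0, 0] (depth 2)
After 'push 13': stack = [0, 0, 13] (depth 3)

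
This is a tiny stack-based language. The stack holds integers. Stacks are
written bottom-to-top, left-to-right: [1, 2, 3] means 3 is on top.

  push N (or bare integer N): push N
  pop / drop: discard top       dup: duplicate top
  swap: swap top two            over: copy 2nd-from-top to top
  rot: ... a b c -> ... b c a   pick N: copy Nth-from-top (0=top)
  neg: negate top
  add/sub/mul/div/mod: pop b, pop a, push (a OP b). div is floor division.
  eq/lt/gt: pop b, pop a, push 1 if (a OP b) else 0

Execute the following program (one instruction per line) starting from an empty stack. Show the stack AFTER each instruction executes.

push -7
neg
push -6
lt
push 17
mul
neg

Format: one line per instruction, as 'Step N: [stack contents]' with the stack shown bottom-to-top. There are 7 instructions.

Step 1: [-7]
Step 2: [7]
Step 3: [7, -6]
Step 4: [0]
Step 5: [0, 17]
Step 6: [0]
Step 7: [0]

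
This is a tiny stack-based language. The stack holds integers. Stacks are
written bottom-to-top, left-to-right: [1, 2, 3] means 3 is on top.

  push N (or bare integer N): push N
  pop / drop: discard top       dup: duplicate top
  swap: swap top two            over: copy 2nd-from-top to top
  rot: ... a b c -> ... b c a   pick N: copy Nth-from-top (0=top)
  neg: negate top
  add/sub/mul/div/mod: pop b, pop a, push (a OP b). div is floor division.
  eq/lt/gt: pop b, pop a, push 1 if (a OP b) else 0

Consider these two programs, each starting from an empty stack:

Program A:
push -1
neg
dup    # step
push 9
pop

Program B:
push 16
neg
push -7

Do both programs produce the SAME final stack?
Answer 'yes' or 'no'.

Answer: no

Derivation:
Program A trace:
  After 'push -1': [-1]
  After 'neg': [1]
  After 'dup': [1, 1]
  After 'push 9': [1, 1, 9]
  After 'pop': [1, 1]
Program A final stack: [1, 1]

Program B trace:
  After 'push 16': [16]
  After 'neg': [-16]
  After 'push -7': [-16, -7]
Program B final stack: [-16, -7]
Same: no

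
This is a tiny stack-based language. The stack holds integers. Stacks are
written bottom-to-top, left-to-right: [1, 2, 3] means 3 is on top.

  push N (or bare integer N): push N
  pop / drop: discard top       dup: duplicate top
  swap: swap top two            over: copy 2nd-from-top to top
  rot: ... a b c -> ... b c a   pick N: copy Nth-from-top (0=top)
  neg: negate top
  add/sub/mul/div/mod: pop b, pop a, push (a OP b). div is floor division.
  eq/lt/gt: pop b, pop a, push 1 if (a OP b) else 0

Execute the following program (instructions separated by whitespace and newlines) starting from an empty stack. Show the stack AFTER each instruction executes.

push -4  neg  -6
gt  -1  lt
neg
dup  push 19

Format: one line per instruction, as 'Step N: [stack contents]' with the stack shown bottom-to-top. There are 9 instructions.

Step 1: [-4]
Step 2: [4]
Step 3: [4, -6]
Step 4: [1]
Step 5: [1, -1]
Step 6: [0]
Step 7: [0]
Step 8: [0, 0]
Step 9: [0, 0, 19]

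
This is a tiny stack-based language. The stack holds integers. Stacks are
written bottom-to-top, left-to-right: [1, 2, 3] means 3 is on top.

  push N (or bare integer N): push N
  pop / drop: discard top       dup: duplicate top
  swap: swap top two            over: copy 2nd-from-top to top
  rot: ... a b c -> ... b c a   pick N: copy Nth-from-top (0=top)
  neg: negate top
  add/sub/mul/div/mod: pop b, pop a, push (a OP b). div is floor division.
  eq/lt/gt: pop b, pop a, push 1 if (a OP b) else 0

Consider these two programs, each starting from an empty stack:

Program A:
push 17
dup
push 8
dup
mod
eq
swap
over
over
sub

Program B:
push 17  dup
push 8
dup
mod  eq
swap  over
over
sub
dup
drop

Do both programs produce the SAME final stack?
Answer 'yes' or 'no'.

Program A trace:
  After 'push 17': [17]
  After 'dup': [17, 17]
  After 'push 8': [17, 17, 8]
  After 'dup': [17, 17, 8, 8]
  After 'mod': [17, 17, 0]
  After 'eq': [17, 0]
  After 'swap': [0, 17]
  After 'over': [0, 17, 0]
  After 'over': [0, 17, 0, 17]
  After 'sub': [0, 17, -17]
Program A final stack: [0, 17, -17]

Program B trace:
  After 'push 17': [17]
  After 'dup': [17, 17]
  After 'push 8': [17, 17, 8]
  After 'dup': [17, 17, 8, 8]
  After 'mod': [17, 17, 0]
  After 'eq': [17, 0]
  After 'swap': [0, 17]
  After 'over': [0, 17, 0]
  After 'over': [0, 17, 0, 17]
  After 'sub': [0, 17, -17]
  After 'dup': [0, 17, -17, -17]
  After 'drop': [0, 17, -17]
Program B final stack: [0, 17, -17]
Same: yes

Answer: yes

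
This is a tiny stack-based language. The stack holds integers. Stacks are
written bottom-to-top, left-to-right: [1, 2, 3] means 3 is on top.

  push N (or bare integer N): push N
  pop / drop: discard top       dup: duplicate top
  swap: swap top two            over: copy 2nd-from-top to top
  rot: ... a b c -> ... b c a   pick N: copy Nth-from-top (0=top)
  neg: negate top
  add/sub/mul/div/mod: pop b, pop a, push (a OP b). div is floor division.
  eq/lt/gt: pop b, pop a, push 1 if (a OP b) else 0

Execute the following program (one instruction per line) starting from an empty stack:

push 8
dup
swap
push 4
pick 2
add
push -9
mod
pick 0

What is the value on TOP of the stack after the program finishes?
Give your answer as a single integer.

Answer: -6

Derivation:
After 'push 8': [8]
After 'dup': [8, 8]
After 'swap': [8, 8]
After 'push 4': [8, 8, 4]
After 'pick 2': [8, 8, 4, 8]
After 'add': [8, 8, 12]
After 'push -9': [8, 8, 12, -9]
After 'mod': [8, 8, -6]
After 'pick 0': [8, 8, -6, -6]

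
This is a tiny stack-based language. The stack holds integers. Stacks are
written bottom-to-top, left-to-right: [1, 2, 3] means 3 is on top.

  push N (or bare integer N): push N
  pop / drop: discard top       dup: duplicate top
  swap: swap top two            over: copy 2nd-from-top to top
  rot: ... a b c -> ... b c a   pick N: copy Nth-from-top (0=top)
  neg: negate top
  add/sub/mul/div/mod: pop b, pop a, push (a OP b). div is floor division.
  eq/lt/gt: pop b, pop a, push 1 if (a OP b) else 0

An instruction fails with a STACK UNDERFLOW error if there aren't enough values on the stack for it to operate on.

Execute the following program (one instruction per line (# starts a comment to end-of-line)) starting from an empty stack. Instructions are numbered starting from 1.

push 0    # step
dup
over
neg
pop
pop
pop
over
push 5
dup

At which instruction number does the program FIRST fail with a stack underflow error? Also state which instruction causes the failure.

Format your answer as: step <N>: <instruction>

Step 1 ('push 0'): stack = [0], depth = 1
Step 2 ('dup'): stack = [0, 0], depth = 2
Step 3 ('over'): stack = [0, 0, 0], depth = 3
Step 4 ('neg'): stack = [0, 0, 0], depth = 3
Step 5 ('pop'): stack = [0, 0], depth = 2
Step 6 ('pop'): stack = [0], depth = 1
Step 7 ('pop'): stack = [], depth = 0
Step 8 ('over'): needs 2 value(s) but depth is 0 — STACK UNDERFLOW

Answer: step 8: over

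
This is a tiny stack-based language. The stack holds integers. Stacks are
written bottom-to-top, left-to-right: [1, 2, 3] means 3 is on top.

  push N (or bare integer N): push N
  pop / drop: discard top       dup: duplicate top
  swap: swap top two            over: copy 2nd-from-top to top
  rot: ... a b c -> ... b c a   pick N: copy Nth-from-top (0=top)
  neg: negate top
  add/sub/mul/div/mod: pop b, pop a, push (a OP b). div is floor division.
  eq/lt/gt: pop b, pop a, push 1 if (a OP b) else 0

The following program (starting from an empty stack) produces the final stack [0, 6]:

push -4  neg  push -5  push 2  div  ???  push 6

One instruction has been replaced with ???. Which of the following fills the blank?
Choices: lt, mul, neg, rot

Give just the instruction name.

Answer: lt

Derivation:
Stack before ???: [4, -3]
Stack after ???:  [0]
Checking each choice:
  lt: MATCH
  mul: produces [-12, 6]
  neg: produces [4, 3, 6]
  rot: stack underflow (need 3, have 2)


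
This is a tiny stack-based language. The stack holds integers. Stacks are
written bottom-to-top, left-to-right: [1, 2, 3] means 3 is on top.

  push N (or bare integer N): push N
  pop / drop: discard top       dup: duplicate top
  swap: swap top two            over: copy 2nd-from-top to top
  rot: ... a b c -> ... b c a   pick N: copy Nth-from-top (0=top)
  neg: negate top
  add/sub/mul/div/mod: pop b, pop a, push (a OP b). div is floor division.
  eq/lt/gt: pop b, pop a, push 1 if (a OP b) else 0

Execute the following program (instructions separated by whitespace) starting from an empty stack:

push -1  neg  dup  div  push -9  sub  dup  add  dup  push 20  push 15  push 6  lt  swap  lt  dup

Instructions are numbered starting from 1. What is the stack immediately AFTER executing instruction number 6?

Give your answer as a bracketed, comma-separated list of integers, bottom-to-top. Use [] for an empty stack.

Answer: [10]

Derivation:
Step 1 ('push -1'): [-1]
Step 2 ('neg'): [1]
Step 3 ('dup'): [1, 1]
Step 4 ('div'): [1]
Step 5 ('push -9'): [1, -9]
Step 6 ('sub'): [10]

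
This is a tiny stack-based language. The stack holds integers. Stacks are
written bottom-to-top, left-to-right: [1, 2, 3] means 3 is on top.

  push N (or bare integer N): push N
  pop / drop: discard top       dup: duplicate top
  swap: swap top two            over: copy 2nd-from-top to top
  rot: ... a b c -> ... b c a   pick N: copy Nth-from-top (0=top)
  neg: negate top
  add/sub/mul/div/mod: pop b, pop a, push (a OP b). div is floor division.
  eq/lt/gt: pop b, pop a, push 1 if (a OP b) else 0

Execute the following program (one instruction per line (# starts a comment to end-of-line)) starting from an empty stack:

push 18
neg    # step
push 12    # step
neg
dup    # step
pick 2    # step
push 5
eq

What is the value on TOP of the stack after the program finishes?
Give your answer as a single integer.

After 'push 18': [18]
After 'neg': [-18]
After 'push 12': [-18, 12]
After 'neg': [-18, -12]
After 'dup': [-18, -12, -12]
After 'pick 2': [-18, -12, -12, -18]
After 'push 5': [-18, -12, -12, -18, 5]
After 'eq': [-18, -12, -12, 0]

Answer: 0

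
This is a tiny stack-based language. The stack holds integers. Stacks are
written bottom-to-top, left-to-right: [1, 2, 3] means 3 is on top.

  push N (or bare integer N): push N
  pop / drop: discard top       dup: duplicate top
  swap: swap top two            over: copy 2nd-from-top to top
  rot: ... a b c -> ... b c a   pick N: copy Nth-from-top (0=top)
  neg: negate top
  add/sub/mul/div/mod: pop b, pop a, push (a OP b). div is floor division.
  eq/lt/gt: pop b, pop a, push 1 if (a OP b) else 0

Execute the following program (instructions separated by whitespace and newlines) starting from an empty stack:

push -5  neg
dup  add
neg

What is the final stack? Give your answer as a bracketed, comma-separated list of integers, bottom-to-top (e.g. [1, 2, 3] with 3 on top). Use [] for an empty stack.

After 'push -5': [-5]
After 'neg': [5]
After 'dup': [5, 5]
After 'add': [10]
After 'neg': [-10]

Answer: [-10]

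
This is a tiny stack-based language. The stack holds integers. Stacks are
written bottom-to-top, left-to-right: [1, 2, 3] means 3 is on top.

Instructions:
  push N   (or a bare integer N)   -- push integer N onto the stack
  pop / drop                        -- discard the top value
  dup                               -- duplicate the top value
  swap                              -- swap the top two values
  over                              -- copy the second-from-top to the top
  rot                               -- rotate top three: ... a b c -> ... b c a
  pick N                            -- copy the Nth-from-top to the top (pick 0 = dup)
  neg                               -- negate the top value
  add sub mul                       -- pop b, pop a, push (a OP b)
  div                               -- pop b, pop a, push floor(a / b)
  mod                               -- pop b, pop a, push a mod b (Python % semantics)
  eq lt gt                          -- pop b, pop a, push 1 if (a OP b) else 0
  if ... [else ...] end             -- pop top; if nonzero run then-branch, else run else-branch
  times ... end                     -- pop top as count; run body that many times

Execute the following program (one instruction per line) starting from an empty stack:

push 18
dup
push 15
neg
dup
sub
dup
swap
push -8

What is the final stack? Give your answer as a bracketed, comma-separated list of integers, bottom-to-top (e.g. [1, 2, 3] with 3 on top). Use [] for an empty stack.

After 'push 18': [18]
After 'dup': [18, 18]
After 'push 15': [18, 18, 15]
After 'neg': [18, 18, -15]
After 'dup': [18, 18, -15, -15]
After 'sub': [18, 18, 0]
After 'dup': [18, 18, 0, 0]
After 'swap': [18, 18, 0, 0]
After 'push -8': [18, 18, 0, 0, -8]

Answer: [18, 18, 0, 0, -8]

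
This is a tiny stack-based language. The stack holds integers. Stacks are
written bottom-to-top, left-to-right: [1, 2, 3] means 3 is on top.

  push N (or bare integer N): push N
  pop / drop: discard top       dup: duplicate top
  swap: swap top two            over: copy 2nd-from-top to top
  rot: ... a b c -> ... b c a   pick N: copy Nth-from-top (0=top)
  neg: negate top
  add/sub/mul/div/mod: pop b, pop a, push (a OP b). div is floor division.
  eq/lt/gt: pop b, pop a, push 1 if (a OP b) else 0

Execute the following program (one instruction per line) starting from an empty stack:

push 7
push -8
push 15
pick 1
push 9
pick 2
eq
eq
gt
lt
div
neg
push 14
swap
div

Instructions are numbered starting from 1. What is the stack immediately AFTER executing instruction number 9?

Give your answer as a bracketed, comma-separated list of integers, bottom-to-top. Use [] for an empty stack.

Step 1 ('push 7'): [7]
Step 2 ('push -8'): [7, -8]
Step 3 ('push 15'): [7, -8, 15]
Step 4 ('pick 1'): [7, -8, 15, -8]
Step 5 ('push 9'): [7, -8, 15, -8, 9]
Step 6 ('pick 2'): [7, -8, 15, -8, 9, 15]
Step 7 ('eq'): [7, -8, 15, -8, 0]
Step 8 ('eq'): [7, -8, 15, 0]
Step 9 ('gt'): [7, -8, 1]

Answer: [7, -8, 1]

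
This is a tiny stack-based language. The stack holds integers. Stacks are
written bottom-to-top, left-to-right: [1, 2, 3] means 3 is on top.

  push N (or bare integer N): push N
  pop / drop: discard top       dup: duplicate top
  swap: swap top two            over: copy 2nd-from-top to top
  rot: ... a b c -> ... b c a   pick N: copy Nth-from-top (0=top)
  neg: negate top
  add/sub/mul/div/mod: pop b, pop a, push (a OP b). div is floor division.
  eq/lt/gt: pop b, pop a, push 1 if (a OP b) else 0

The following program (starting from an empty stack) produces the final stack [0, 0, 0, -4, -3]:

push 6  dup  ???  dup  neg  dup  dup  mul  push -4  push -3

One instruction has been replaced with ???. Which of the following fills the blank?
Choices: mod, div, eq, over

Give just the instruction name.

Stack before ???: [6, 6]
Stack after ???:  [0]
Checking each choice:
  mod: MATCH
  div: produces [1, -1, 1, -4, -3]
  eq: produces [1, -1, 1, -4, -3]
  over: produces [6, 6, 6, -6, 36, -4, -3]


Answer: mod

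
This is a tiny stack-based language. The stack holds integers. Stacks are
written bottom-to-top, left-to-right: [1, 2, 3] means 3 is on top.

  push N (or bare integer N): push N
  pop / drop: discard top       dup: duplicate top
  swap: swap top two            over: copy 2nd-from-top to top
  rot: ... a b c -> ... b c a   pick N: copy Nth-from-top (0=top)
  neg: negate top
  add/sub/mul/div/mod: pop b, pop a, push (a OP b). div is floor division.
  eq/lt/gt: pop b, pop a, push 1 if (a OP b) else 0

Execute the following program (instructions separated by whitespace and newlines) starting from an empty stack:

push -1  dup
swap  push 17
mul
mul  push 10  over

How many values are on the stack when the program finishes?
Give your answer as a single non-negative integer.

After 'push -1': stack = [-1] (depth 1)
After 'dup': stack = [-1, -1] (depth 2)
After 'swap': stack = [-1, -1] (depth 2)
After 'push 17': stack = [-1, -1, 17] (depth 3)
After 'mul': stack = [-1, -17] (depth 2)
After 'mul': stack = [17] (depth 1)
After 'push 10': stack = [17, 10] (depth 2)
After 'over': stack = [17, 10, 17] (depth 3)

Answer: 3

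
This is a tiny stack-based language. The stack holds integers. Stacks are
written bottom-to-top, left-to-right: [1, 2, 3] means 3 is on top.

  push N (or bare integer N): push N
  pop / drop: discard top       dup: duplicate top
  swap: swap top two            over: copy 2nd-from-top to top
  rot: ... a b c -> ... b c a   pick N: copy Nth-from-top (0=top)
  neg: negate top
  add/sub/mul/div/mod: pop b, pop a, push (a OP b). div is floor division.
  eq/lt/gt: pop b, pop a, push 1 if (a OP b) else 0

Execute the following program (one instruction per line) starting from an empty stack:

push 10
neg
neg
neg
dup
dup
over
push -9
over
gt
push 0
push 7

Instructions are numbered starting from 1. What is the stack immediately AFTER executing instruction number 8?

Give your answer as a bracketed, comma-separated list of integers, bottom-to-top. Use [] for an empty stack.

Answer: [-10, -10, -10, -10, -9]

Derivation:
Step 1 ('push 10'): [10]
Step 2 ('neg'): [-10]
Step 3 ('neg'): [10]
Step 4 ('neg'): [-10]
Step 5 ('dup'): [-10, -10]
Step 6 ('dup'): [-10, -10, -10]
Step 7 ('over'): [-10, -10, -10, -10]
Step 8 ('push -9'): [-10, -10, -10, -10, -9]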